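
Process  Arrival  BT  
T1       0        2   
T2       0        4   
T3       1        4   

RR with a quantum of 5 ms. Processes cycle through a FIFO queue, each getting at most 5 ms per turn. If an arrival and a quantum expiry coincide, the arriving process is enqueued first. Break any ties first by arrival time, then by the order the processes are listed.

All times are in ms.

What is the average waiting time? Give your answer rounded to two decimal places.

2.33

Gantt: | T1 0-2 | T2 2-6 | T3 6-10 |
Completion: T1=2  T2=6  T3=10
Turnaround (C−A): T1=2  T2=6  T3=9
Waiting times: T1=0, T2=2, T3=5
Average waiting = (0+2+5) / 3 = 7/3 = 2.33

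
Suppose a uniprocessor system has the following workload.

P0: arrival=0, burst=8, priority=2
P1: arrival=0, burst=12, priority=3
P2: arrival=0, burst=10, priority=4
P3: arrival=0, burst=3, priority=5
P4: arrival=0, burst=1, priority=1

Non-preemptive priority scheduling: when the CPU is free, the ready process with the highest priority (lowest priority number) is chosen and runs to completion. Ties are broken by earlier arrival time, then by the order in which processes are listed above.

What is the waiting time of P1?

9

Schedule: | P4 0-1 | P0 1-9 | P1 9-21 | P2 21-31 | P3 31-34 |
Completion: P0=9  P1=21  P2=31  P3=34  P4=1
Turnaround (C−A): P0=9  P1=21  P2=31  P3=34  P4=1
Waiting(P1) = turnaround − burst = 21 − 12 = 9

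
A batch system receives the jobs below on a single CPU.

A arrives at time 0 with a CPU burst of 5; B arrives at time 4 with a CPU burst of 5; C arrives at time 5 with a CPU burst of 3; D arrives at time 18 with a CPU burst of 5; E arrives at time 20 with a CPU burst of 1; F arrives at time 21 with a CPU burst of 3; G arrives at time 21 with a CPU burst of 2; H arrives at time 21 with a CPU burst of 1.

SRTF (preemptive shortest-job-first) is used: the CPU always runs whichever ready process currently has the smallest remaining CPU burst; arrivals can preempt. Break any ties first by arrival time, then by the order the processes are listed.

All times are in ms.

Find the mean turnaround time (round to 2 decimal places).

5.00

Gantt: | A 0-5 | C 5-8 | B 8-13 | idle 13-18 | D 18-20 | E 20-21 | H 21-22 | G 22-24 | D 24-27 | F 27-30 |
Completion: A=5  B=13  C=8  D=27  E=21  F=30  G=24  H=22
Turnaround times: A=5, B=9, C=3, D=9, E=1, F=9, G=3, H=1
Average turnaround = (5+9+3+9+1+9+3+1) / 8 = 40/8 = 5.00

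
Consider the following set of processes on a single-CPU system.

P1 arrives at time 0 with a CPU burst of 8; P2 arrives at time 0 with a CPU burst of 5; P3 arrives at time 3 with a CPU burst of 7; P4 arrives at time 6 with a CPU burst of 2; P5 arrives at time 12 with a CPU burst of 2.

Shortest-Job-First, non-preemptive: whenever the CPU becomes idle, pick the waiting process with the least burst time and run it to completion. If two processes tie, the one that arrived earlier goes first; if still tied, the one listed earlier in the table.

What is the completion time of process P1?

Gantt: | P2 0-5 | P3 5-12 | P4 12-14 | P5 14-16 | P1 16-24 |
Completion: P1=24  P2=5  P3=12  P4=14  P5=16
Turnaround (C−A): P1=24  P2=5  P3=9  P4=8  P5=4

24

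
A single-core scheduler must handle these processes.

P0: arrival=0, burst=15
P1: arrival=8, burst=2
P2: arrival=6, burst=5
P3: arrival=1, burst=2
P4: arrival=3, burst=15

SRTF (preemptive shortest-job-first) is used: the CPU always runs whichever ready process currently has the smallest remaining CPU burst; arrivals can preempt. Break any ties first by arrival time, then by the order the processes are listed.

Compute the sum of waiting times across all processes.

Timeline: | P0 0-1 | P3 1-3 | P0 3-6 | P2 6-8 | P1 8-10 | P2 10-13 | P0 13-24 | P4 24-39 |
Completion: P0=24  P1=10  P2=13  P3=3  P4=39
Turnaround (C−A): P0=24  P1=2  P2=7  P3=2  P4=36
Waiting = turnaround − burst: P0=9, P1=0, P2=2, P3=0, P4=21
Total waiting = 9 + 0 + 2 + 0 + 21 = 32

32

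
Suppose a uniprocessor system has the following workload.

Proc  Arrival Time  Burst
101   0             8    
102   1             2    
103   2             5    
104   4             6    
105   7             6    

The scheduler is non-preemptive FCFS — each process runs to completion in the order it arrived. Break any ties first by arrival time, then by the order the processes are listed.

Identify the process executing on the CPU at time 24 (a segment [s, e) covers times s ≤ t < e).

Gantt: | 101 0-8 | 102 8-10 | 103 10-15 | 104 15-21 | 105 21-27 |
Completion: 101=8  102=10  103=15  104=21  105=27

105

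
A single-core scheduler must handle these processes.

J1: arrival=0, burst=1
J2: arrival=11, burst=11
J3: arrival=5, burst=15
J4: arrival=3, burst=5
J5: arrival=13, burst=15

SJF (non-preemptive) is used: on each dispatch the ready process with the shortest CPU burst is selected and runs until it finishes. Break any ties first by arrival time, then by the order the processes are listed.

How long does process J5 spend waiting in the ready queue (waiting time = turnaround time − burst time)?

21

Schedule: | J1 0-1 | idle 1-3 | J4 3-8 | J3 8-23 | J2 23-34 | J5 34-49 |
Completion: J1=1  J2=34  J3=23  J4=8  J5=49
Waiting(J5) = turnaround − burst = 36 − 15 = 21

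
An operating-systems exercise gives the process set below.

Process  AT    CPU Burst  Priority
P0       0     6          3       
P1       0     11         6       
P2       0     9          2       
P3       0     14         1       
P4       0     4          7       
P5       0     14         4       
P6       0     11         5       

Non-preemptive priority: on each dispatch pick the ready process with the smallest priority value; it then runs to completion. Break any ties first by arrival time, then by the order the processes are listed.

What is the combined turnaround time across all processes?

297

Schedule: | P3 0-14 | P2 14-23 | P0 23-29 | P5 29-43 | P6 43-54 | P1 54-65 | P4 65-69 |
Completion: P0=29  P1=65  P2=23  P3=14  P4=69  P5=43  P6=54
Turnaround = completion − arrival: P0=29, P1=65, P2=23, P3=14, P4=69, P5=43, P6=54
Total turnaround = 29 + 65 + 23 + 14 + 69 + 43 + 54 = 297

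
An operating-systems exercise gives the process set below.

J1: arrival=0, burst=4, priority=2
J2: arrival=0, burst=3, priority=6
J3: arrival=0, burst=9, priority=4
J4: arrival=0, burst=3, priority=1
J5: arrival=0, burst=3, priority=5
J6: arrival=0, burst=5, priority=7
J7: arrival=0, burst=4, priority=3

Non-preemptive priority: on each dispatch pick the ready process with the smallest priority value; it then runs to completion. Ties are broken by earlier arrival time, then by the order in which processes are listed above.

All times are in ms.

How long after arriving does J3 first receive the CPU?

11

Gantt: | J4 0-3 | J1 3-7 | J7 7-11 | J3 11-20 | J5 20-23 | J2 23-26 | J6 26-31 |
Completion: J1=7  J2=26  J3=20  J4=3  J5=23  J6=31  J7=11
Turnaround (C−A): J1=7  J2=26  J3=20  J4=3  J5=23  J6=31  J7=11
Response(J3) = first start − arrival = 11 − 0 = 11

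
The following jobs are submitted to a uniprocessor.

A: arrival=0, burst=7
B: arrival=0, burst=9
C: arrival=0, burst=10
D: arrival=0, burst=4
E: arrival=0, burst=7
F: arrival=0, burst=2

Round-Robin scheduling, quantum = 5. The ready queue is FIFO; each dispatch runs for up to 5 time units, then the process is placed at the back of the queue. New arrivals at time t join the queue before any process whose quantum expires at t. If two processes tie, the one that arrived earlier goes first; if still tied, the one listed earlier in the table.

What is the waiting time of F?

Gantt: | A 0-5 | B 5-10 | C 10-15 | D 15-19 | E 19-24 | F 24-26 | A 26-28 | B 28-32 | C 32-37 | E 37-39 |
Completion: A=28  B=32  C=37  D=19  E=39  F=26
Turnaround (C−A): A=28  B=32  C=37  D=19  E=39  F=26
Waiting(F) = turnaround − burst = 26 − 2 = 24

24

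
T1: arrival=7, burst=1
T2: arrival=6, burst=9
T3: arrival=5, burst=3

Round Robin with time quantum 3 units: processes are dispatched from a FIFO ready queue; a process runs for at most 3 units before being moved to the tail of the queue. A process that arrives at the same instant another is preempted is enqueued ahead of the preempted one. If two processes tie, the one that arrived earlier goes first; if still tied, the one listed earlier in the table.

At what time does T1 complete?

Schedule: | idle 0-5 | T3 5-8 | T2 8-11 | T1 11-12 | T2 12-18 |
Completion: T1=12  T2=18  T3=8
Turnaround (C−A): T1=5  T2=12  T3=3

12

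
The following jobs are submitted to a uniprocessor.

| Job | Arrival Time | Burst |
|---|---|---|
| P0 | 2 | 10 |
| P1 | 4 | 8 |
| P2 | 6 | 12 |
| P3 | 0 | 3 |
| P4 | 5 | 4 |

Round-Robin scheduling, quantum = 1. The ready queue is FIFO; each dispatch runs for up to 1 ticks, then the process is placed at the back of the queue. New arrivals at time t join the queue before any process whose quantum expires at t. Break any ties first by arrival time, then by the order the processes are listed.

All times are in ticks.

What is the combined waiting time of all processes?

69

Gantt: | P3 0-2 | P0 2-3 | P3 3-4 | P0 4-5 | P1 5-6 | P4 6-7 | P0 7-8 | P2 8-9 | P1 9-10 | P4 10-11 | P0 11-12 | P2 12-13 | P1 13-14 | P4 14-15 | P0 15-16 | P2 16-17 | P1 17-18 | P4 18-19 | P0 19-20 | P2 20-21 | P1 21-22 | P0 22-23 | P2 23-24 | P1 24-25 | P0 25-26 | P2 26-27 | P1 27-28 | P0 28-29 | P2 29-30 | P1 30-31 | P0 31-32 | P2 32-37 |
Completion: P0=32  P1=31  P2=37  P3=4  P4=19
Turnaround (C−A): P0=30  P1=27  P2=31  P3=4  P4=14
Waiting = turnaround − burst: P0=20, P1=19, P2=19, P3=1, P4=10
Total waiting = 20 + 19 + 19 + 1 + 10 = 69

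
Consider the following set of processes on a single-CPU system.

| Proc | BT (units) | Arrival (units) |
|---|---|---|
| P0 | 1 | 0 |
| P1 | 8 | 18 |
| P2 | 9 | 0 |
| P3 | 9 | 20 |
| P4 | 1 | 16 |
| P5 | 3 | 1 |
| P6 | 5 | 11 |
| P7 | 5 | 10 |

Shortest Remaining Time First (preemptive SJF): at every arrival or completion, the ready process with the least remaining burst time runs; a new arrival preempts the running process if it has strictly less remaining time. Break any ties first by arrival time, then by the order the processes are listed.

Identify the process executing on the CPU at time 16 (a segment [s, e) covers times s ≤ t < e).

P4

Timeline: | P0 0-1 | P5 1-4 | P2 4-13 | P7 13-16 | P4 16-17 | P7 17-19 | P6 19-24 | P1 24-32 | P3 32-41 |
Completion: P0=1  P1=32  P2=13  P3=41  P4=17  P5=4  P6=24  P7=19
Turnaround (C−A): P0=1  P1=14  P2=13  P3=21  P4=1  P5=3  P6=13  P7=9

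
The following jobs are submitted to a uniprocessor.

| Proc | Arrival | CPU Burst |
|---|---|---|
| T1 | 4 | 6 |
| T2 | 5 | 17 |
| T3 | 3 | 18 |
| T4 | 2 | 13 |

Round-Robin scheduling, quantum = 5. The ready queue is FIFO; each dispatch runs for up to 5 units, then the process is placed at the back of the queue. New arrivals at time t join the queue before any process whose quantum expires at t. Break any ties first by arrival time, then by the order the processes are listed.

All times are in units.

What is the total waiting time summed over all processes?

116

Schedule: | idle 0-2 | T4 2-7 | T3 7-12 | T1 12-17 | T2 17-22 | T4 22-27 | T3 27-32 | T1 32-33 | T2 33-38 | T4 38-41 | T3 41-46 | T2 46-51 | T3 51-54 | T2 54-56 |
Completion: T1=33  T2=56  T3=54  T4=41
Turnaround (C−A): T1=29  T2=51  T3=51  T4=39
Waiting = turnaround − burst: T1=23, T2=34, T3=33, T4=26
Total waiting = 23 + 34 + 33 + 26 = 116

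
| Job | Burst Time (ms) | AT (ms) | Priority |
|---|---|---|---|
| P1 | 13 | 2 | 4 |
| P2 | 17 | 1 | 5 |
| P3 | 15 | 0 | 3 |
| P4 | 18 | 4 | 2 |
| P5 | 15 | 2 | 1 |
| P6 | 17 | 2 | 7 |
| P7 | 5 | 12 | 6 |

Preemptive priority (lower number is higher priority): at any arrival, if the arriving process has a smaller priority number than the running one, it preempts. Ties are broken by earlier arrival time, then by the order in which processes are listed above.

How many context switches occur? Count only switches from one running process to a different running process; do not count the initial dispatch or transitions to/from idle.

7

Gantt: | P3 0-2 | P5 2-17 | P4 17-35 | P3 35-48 | P1 48-61 | P2 61-78 | P7 78-83 | P6 83-100 |
Completion: P1=61  P2=78  P3=48  P4=35  P5=17  P6=100  P7=83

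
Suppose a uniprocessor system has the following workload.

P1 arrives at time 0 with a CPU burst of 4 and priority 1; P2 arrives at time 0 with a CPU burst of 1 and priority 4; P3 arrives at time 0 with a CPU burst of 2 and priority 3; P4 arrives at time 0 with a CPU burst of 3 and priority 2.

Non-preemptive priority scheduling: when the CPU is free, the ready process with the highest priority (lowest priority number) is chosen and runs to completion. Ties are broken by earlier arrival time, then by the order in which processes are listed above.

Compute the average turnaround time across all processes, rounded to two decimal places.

7.50

Gantt: | P1 0-4 | P4 4-7 | P3 7-9 | P2 9-10 |
Completion: P1=4  P2=10  P3=9  P4=7
Turnaround times: P1=4, P2=10, P3=9, P4=7
Average turnaround = (4+10+9+7) / 4 = 30/4 = 7.50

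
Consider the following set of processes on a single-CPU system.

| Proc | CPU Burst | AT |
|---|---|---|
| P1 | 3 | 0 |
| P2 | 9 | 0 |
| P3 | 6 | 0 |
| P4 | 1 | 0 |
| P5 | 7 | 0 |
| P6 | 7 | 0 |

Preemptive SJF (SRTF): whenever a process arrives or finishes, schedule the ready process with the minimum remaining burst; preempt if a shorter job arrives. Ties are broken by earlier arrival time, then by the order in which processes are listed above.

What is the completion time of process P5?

Schedule: | P4 0-1 | P1 1-4 | P3 4-10 | P5 10-17 | P6 17-24 | P2 24-33 |
Completion: P1=4  P2=33  P3=10  P4=1  P5=17  P6=24

17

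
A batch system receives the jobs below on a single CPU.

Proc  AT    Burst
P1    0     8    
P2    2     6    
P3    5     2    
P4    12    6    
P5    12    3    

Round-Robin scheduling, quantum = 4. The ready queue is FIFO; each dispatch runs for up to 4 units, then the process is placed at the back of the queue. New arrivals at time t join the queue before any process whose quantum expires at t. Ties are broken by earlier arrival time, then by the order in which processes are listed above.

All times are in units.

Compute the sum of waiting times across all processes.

34

Schedule: | P1 0-4 | P2 4-8 | P1 8-12 | P3 12-14 | P2 14-16 | P4 16-20 | P5 20-23 | P4 23-25 |
Completion: P1=12  P2=16  P3=14  P4=25  P5=23
Waiting = turnaround − burst: P1=4, P2=8, P3=7, P4=7, P5=8
Total waiting = 4 + 8 + 7 + 7 + 8 = 34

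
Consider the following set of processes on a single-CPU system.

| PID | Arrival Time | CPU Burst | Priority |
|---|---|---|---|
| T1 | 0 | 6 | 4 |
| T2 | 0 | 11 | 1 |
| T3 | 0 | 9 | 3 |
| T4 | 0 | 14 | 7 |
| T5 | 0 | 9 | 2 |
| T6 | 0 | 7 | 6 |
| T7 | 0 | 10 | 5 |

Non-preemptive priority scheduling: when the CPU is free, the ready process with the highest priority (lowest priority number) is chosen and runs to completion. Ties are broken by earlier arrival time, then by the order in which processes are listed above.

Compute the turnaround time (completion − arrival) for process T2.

Timeline: | T2 0-11 | T5 11-20 | T3 20-29 | T1 29-35 | T7 35-45 | T6 45-52 | T4 52-66 |
Completion: T1=35  T2=11  T3=29  T4=66  T5=20  T6=52  T7=45
Turnaround(T2) = completion − arrival = 11 − 0 = 11

11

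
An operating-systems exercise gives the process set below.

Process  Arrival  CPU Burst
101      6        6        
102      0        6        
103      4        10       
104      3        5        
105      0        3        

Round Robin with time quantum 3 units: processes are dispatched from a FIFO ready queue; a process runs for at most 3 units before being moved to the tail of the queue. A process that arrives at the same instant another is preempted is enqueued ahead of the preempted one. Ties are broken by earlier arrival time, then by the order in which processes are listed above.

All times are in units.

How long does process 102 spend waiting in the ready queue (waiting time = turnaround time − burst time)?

6

Schedule: | 102 0-3 | 105 3-6 | 104 6-9 | 102 9-12 | 103 12-15 | 101 15-18 | 104 18-20 | 103 20-23 | 101 23-26 | 103 26-30 |
Completion: 101=26  102=12  103=30  104=20  105=6
Waiting(102) = turnaround − burst = 12 − 6 = 6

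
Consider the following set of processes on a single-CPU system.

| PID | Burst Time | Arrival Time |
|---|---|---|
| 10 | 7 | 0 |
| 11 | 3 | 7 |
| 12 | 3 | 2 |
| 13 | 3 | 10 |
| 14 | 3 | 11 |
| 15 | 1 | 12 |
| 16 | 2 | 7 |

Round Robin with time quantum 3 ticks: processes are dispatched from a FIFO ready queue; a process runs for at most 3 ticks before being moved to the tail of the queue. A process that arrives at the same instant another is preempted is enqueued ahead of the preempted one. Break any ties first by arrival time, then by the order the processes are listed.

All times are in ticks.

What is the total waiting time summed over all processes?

37

Schedule: | 10 0-3 | 12 3-6 | 10 6-9 | 11 9-12 | 16 12-14 | 10 14-15 | 13 15-18 | 14 18-21 | 15 21-22 |
Completion: 10=15  11=12  12=6  13=18  14=21  15=22  16=14
Waiting = turnaround − burst: 10=8, 11=2, 12=1, 13=5, 14=7, 15=9, 16=5
Total waiting = 8 + 2 + 1 + 5 + 7 + 9 + 5 = 37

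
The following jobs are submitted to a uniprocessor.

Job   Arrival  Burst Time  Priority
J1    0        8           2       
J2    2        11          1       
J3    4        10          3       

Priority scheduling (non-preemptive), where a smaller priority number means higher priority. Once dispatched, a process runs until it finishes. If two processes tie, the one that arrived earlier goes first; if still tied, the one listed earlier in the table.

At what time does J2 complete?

Timeline: | J1 0-8 | J2 8-19 | J3 19-29 |
Completion: J1=8  J2=19  J3=29

19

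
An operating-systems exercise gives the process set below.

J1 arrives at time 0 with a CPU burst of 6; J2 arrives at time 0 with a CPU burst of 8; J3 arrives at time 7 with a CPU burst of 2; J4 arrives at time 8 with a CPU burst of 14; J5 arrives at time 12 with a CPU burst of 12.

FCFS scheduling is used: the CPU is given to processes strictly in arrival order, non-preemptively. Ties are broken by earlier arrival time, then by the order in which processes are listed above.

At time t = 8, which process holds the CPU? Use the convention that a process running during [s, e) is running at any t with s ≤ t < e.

J2

Timeline: | J1 0-6 | J2 6-14 | J3 14-16 | J4 16-30 | J5 30-42 |
Completion: J1=6  J2=14  J3=16  J4=30  J5=42
Turnaround (C−A): J1=6  J2=14  J3=9  J4=22  J5=30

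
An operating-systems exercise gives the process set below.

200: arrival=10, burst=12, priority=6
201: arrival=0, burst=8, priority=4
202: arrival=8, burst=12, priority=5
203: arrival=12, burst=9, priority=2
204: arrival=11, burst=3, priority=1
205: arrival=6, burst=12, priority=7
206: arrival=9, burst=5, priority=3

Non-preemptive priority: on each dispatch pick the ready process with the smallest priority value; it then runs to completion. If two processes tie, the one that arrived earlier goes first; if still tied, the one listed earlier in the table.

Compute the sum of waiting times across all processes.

Schedule: | 201 0-8 | 202 8-20 | 204 20-23 | 203 23-32 | 206 32-37 | 200 37-49 | 205 49-61 |
Completion: 200=49  201=8  202=20  203=32  204=23  205=61  206=37
Waiting = turnaround − burst: 200=27, 201=0, 202=0, 203=11, 204=9, 205=43, 206=23
Total waiting = 27 + 0 + 0 + 11 + 9 + 43 + 23 = 113

113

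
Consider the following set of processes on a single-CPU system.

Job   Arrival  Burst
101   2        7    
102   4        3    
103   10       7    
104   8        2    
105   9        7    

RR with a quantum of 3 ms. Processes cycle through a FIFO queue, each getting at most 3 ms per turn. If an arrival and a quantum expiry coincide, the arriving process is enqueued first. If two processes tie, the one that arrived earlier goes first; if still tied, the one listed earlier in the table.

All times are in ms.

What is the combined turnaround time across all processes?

Gantt: | idle 0-2 | 101 2-5 | 102 5-8 | 101 8-11 | 104 11-13 | 105 13-16 | 103 16-19 | 101 19-20 | 105 20-23 | 103 23-26 | 105 26-27 | 103 27-28 |
Completion: 101=20  102=8  103=28  104=13  105=27
Turnaround (C−A): 101=18  102=4  103=18  104=5  105=18
Turnaround = completion − arrival: 101=18, 102=4, 103=18, 104=5, 105=18
Total turnaround = 18 + 4 + 18 + 5 + 18 = 63

63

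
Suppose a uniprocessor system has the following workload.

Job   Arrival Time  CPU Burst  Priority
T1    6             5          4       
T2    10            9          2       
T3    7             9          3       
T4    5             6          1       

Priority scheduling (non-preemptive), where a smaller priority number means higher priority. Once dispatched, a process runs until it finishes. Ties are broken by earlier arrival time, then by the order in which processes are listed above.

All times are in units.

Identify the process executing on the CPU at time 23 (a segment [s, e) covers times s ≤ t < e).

T3

Gantt: | idle 0-5 | T4 5-11 | T2 11-20 | T3 20-29 | T1 29-34 |
Completion: T1=34  T2=20  T3=29  T4=11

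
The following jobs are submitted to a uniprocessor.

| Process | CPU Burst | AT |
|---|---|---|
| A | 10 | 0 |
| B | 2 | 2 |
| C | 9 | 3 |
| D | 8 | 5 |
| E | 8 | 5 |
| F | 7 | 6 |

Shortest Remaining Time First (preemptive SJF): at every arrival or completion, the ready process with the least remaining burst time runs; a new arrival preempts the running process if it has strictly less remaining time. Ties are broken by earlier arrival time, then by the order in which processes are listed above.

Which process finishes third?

F

Gantt: | A 0-2 | B 2-4 | A 4-12 | F 12-19 | D 19-27 | E 27-35 | C 35-44 |
Completion: A=12  B=4  C=44  D=27  E=35  F=19
Turnaround (C−A): A=12  B=2  C=41  D=22  E=30  F=13
Finish order: B → A → F → D → E → C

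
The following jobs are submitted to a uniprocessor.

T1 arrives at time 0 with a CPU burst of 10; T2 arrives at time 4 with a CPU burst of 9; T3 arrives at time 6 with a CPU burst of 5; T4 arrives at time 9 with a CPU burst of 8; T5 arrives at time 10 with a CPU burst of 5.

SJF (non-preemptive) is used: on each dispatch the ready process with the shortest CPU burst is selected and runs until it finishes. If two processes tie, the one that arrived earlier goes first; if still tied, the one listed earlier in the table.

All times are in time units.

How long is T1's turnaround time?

10

Gantt: | T1 0-10 | T3 10-15 | T5 15-20 | T4 20-28 | T2 28-37 |
Completion: T1=10  T2=37  T3=15  T4=28  T5=20
Turnaround (C−A): T1=10  T2=33  T3=9  T4=19  T5=10
Turnaround(T1) = completion − arrival = 10 − 0 = 10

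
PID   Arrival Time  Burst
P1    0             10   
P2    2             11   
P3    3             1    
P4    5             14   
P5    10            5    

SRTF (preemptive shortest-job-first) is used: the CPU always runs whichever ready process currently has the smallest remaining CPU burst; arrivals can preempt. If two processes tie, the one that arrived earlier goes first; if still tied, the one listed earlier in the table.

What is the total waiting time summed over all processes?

Gantt: | P1 0-3 | P3 3-4 | P1 4-11 | P5 11-16 | P2 16-27 | P4 27-41 |
Completion: P1=11  P2=27  P3=4  P4=41  P5=16
Turnaround (C−A): P1=11  P2=25  P3=1  P4=36  P5=6
Waiting = turnaround − burst: P1=1, P2=14, P3=0, P4=22, P5=1
Total waiting = 1 + 14 + 0 + 22 + 1 = 38

38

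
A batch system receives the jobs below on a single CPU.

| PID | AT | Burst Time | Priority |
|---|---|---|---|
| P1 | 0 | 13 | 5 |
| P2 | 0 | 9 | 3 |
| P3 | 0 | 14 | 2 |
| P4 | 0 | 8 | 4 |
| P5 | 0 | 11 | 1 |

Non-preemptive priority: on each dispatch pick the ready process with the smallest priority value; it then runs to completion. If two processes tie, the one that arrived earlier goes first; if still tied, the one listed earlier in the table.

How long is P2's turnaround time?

Schedule: | P5 0-11 | P3 11-25 | P2 25-34 | P4 34-42 | P1 42-55 |
Completion: P1=55  P2=34  P3=25  P4=42  P5=11
Turnaround(P2) = completion − arrival = 34 − 0 = 34

34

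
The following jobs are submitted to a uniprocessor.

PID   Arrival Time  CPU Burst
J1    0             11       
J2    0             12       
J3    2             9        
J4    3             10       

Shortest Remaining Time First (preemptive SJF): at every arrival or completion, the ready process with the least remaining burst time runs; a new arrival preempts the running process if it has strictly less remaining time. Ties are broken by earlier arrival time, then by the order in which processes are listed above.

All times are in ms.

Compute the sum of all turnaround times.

Schedule: | J1 0-11 | J3 11-20 | J4 20-30 | J2 30-42 |
Completion: J1=11  J2=42  J3=20  J4=30
Turnaround (C−A): J1=11  J2=42  J3=18  J4=27
Turnaround = completion − arrival: J1=11, J2=42, J3=18, J4=27
Total turnaround = 11 + 42 + 18 + 27 = 98

98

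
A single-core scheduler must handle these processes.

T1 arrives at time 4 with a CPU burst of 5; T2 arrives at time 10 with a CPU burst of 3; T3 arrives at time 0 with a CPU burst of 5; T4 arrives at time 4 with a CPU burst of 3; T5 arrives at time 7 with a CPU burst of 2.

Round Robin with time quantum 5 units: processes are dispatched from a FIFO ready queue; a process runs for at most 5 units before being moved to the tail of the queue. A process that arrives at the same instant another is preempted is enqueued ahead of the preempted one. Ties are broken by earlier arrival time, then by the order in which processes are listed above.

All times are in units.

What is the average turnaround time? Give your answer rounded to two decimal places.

7.20

Schedule: | T3 0-5 | T1 5-10 | T4 10-13 | T5 13-15 | T2 15-18 |
Completion: T1=10  T2=18  T3=5  T4=13  T5=15
Turnaround (C−A): T1=6  T2=8  T3=5  T4=9  T5=8
Turnaround times: T1=6, T2=8, T3=5, T4=9, T5=8
Average turnaround = (6+8+5+9+8) / 5 = 36/5 = 7.20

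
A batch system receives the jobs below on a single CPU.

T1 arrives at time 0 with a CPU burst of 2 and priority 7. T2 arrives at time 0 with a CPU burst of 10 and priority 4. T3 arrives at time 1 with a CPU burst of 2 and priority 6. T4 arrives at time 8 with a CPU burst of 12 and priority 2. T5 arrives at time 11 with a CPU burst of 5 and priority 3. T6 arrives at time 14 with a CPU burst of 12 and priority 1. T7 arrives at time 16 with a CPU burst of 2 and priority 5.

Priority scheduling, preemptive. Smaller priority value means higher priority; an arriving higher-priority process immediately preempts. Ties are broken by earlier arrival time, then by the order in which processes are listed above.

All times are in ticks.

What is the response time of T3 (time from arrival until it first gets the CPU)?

Gantt: | T2 0-8 | T4 8-14 | T6 14-26 | T4 26-32 | T5 32-37 | T2 37-39 | T7 39-41 | T3 41-43 | T1 43-45 |
Completion: T1=45  T2=39  T3=43  T4=32  T5=37  T6=26  T7=41
Response(T3) = first start − arrival = 41 − 1 = 40

40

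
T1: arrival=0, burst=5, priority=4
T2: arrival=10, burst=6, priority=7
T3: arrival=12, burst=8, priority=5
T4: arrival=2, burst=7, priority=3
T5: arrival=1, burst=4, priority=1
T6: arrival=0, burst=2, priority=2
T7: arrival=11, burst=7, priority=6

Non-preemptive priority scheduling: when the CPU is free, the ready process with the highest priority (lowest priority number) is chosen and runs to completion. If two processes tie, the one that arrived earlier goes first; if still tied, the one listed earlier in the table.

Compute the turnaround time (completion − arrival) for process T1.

18

Gantt: | T6 0-2 | T5 2-6 | T4 6-13 | T1 13-18 | T3 18-26 | T7 26-33 | T2 33-39 |
Completion: T1=18  T2=39  T3=26  T4=13  T5=6  T6=2  T7=33
Turnaround(T1) = completion − arrival = 18 − 0 = 18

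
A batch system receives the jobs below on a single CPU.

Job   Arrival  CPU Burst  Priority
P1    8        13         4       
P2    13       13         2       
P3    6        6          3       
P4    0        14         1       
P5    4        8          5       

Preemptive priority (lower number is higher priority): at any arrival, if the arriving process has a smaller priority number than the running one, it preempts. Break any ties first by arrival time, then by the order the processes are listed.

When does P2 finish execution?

27

Gantt: | P4 0-14 | P2 14-27 | P3 27-33 | P1 33-46 | P5 46-54 |
Completion: P1=46  P2=27  P3=33  P4=14  P5=54
Turnaround (C−A): P1=38  P2=14  P3=27  P4=14  P5=50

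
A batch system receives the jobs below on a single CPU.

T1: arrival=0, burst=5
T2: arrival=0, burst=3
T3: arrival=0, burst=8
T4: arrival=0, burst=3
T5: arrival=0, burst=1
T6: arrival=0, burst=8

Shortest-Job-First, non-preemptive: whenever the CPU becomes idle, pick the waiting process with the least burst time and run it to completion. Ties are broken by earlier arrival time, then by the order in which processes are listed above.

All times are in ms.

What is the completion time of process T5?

1

Schedule: | T5 0-1 | T2 1-4 | T4 4-7 | T1 7-12 | T3 12-20 | T6 20-28 |
Completion: T1=12  T2=4  T3=20  T4=7  T5=1  T6=28
Turnaround (C−A): T1=12  T2=4  T3=20  T4=7  T5=1  T6=28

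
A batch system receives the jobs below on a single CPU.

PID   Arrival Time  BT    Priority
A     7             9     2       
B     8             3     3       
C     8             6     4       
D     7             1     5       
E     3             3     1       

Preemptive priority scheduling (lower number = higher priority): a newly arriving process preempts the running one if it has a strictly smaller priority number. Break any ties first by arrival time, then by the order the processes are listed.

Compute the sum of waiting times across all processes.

37

Schedule: | idle 0-3 | E 3-6 | idle 6-7 | A 7-16 | B 16-19 | C 19-25 | D 25-26 |
Completion: A=16  B=19  C=25  D=26  E=6
Waiting = turnaround − burst: A=0, B=8, C=11, D=18, E=0
Total waiting = 0 + 8 + 11 + 18 + 0 = 37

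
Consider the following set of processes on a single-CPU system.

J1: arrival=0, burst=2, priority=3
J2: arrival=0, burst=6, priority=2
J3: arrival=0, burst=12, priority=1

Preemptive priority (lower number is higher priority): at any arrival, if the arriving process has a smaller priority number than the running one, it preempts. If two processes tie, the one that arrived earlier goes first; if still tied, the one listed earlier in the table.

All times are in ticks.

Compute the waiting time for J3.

0

Schedule: | J3 0-12 | J2 12-18 | J1 18-20 |
Completion: J1=20  J2=18  J3=12
Turnaround (C−A): J1=20  J2=18  J3=12
Waiting(J3) = turnaround − burst = 12 − 12 = 0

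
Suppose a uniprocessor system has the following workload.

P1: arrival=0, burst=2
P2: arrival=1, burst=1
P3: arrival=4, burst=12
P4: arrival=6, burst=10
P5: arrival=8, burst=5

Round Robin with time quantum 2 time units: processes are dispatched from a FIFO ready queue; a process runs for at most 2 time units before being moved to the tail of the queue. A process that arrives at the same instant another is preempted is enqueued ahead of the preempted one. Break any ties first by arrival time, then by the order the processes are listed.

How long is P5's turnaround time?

Gantt: | P1 0-2 | P2 2-3 | idle 3-4 | P3 4-6 | P4 6-8 | P3 8-10 | P5 10-12 | P4 12-14 | P3 14-16 | P5 16-18 | P4 18-20 | P3 20-22 | P5 22-23 | P4 23-25 | P3 25-27 | P4 27-29 | P3 29-31 |
Completion: P1=2  P2=3  P3=31  P4=29  P5=23
Turnaround (C−A): P1=2  P2=2  P3=27  P4=23  P5=15
Turnaround(P5) = completion − arrival = 23 − 8 = 15

15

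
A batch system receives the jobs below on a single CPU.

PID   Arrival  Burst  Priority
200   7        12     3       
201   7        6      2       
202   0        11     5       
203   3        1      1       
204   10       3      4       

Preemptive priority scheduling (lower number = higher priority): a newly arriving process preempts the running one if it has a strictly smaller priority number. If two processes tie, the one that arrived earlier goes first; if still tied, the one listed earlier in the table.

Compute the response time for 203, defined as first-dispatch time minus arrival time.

Gantt: | 202 0-3 | 203 3-4 | 202 4-7 | 201 7-13 | 200 13-25 | 204 25-28 | 202 28-33 |
Completion: 200=25  201=13  202=33  203=4  204=28
Response(203) = first start − arrival = 3 − 3 = 0

0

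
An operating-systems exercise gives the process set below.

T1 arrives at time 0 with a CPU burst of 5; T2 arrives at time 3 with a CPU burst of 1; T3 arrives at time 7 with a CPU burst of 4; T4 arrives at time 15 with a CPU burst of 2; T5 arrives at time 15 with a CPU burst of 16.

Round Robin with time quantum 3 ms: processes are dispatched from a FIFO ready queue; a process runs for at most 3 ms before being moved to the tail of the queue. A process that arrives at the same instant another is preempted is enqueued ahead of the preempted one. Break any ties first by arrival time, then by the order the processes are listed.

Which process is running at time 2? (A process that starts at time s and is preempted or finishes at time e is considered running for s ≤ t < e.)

T1

Schedule: | T1 0-3 | T2 3-4 | T1 4-6 | idle 6-7 | T3 7-11 | idle 11-15 | T4 15-17 | T5 17-33 |
Completion: T1=6  T2=4  T3=11  T4=17  T5=33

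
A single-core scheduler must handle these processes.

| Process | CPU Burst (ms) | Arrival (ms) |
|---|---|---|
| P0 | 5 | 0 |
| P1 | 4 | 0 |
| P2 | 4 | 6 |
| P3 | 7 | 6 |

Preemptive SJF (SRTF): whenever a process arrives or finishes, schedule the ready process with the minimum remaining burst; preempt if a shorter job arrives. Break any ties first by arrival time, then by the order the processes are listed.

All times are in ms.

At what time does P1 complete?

Schedule: | P1 0-4 | P0 4-9 | P2 9-13 | P3 13-20 |
Completion: P0=9  P1=4  P2=13  P3=20

4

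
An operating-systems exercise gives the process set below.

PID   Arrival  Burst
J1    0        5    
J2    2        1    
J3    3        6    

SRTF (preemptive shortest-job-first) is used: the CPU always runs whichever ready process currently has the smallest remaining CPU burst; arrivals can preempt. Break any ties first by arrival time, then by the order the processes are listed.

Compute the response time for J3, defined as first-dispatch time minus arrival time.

3

Schedule: | J1 0-2 | J2 2-3 | J1 3-6 | J3 6-12 |
Completion: J1=6  J2=3  J3=12
Response(J3) = first start − arrival = 6 − 3 = 3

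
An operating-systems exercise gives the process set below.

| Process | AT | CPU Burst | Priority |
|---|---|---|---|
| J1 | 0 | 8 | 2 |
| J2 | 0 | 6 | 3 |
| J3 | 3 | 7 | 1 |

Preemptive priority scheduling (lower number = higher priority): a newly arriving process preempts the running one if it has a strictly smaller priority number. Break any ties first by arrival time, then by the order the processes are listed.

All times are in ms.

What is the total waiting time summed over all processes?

Gantt: | J1 0-3 | J3 3-10 | J1 10-15 | J2 15-21 |
Completion: J1=15  J2=21  J3=10
Turnaround (C−A): J1=15  J2=21  J3=7
Waiting = turnaround − burst: J1=7, J2=15, J3=0
Total waiting = 7 + 15 + 0 = 22

22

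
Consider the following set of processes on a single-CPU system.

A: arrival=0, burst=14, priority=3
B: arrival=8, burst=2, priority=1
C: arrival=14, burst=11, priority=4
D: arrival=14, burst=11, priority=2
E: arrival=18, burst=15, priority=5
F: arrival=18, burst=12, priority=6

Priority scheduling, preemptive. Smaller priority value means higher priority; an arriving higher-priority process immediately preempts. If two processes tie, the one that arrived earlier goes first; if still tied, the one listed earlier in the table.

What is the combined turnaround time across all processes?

Schedule: | A 0-8 | B 8-10 | A 10-14 | D 14-25 | A 25-27 | C 27-38 | E 38-53 | F 53-65 |
Completion: A=27  B=10  C=38  D=25  E=53  F=65
Turnaround (C−A): A=27  B=2  C=24  D=11  E=35  F=47
Turnaround = completion − arrival: A=27, B=2, C=24, D=11, E=35, F=47
Total turnaround = 27 + 2 + 24 + 11 + 35 + 47 = 146

146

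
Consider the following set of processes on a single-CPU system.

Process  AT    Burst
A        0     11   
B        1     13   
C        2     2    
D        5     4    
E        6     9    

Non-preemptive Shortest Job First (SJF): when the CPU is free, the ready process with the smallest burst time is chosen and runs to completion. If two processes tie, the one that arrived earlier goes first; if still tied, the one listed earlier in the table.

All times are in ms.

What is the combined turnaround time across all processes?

92

Timeline: | A 0-11 | C 11-13 | D 13-17 | E 17-26 | B 26-39 |
Completion: A=11  B=39  C=13  D=17  E=26
Turnaround (C−A): A=11  B=38  C=11  D=12  E=20
Turnaround = completion − arrival: A=11, B=38, C=11, D=12, E=20
Total turnaround = 11 + 38 + 11 + 12 + 20 = 92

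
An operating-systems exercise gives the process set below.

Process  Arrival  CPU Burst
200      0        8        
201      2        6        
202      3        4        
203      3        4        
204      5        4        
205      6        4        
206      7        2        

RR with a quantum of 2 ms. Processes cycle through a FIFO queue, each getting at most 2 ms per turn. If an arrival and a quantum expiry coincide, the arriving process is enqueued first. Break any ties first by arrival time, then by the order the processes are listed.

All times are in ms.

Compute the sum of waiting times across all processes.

124

Timeline: | 200 0-2 | 201 2-4 | 200 4-6 | 202 6-8 | 203 8-10 | 201 10-12 | 204 12-14 | 205 14-16 | 200 16-18 | 206 18-20 | 202 20-22 | 203 22-24 | 201 24-26 | 204 26-28 | 205 28-30 | 200 30-32 |
Completion: 200=32  201=26  202=22  203=24  204=28  205=30  206=20
Turnaround (C−A): 200=32  201=24  202=19  203=21  204=23  205=24  206=13
Waiting = turnaround − burst: 200=24, 201=18, 202=15, 203=17, 204=19, 205=20, 206=11
Total waiting = 24 + 18 + 15 + 17 + 19 + 20 + 11 = 124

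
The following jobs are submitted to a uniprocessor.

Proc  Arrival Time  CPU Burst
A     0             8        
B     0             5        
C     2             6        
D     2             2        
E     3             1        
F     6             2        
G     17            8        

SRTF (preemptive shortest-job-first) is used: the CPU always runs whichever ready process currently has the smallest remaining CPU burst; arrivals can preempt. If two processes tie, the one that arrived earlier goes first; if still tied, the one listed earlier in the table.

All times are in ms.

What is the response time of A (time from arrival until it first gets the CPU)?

Schedule: | B 0-2 | D 2-4 | E 4-5 | B 5-8 | F 8-10 | C 10-16 | A 16-24 | G 24-32 |
Completion: A=24  B=8  C=16  D=4  E=5  F=10  G=32
Turnaround (C−A): A=24  B=8  C=14  D=2  E=2  F=4  G=15
Response(A) = first start − arrival = 16 − 0 = 16

16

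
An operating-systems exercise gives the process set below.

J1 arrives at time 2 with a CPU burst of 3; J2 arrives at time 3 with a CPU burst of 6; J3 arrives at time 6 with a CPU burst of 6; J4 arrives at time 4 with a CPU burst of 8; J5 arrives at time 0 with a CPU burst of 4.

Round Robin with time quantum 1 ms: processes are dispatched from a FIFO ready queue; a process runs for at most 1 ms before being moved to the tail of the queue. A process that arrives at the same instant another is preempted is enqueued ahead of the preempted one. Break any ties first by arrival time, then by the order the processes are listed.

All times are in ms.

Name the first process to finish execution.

Gantt: | J5 0-2 | J1 2-3 | J5 3-4 | J2 4-5 | J1 5-6 | J4 6-7 | J5 7-8 | J2 8-9 | J3 9-10 | J1 10-11 | J4 11-12 | J2 12-13 | J3 13-14 | J4 14-15 | J2 15-16 | J3 16-17 | J4 17-18 | J2 18-19 | J3 19-20 | J4 20-21 | J2 21-22 | J3 22-23 | J4 23-24 | J3 24-25 | J4 25-27 |
Completion: J1=11  J2=22  J3=25  J4=27  J5=8
Finish order: J5 → J1 → J2 → J3 → J4

J5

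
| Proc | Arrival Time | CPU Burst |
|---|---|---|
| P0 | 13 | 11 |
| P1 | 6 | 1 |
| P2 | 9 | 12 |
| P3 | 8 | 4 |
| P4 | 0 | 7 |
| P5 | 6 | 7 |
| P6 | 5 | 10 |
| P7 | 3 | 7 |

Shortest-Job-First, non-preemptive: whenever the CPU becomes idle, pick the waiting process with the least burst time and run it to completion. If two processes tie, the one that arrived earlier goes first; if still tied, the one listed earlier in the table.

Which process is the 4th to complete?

Gantt: | P4 0-7 | P1 7-8 | P3 8-12 | P7 12-19 | P5 19-26 | P6 26-36 | P0 36-47 | P2 47-59 |
Completion: P0=47  P1=8  P2=59  P3=12  P4=7  P5=26  P6=36  P7=19
Finish order: P4 → P1 → P3 → P7 → P5 → P6 → P0 → P2

P7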